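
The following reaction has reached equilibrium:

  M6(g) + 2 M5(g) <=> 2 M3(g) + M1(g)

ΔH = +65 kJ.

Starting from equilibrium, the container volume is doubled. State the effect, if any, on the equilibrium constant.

unchanged

The equilibrium constant depends only on temperature. This perturbation changes neither the position of equilibrium nor K.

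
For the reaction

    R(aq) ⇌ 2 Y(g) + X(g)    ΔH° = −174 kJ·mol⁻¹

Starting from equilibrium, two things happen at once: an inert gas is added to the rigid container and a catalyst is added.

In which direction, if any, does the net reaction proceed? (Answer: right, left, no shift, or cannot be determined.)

no shift

At constant volume, adding an inert gas leaves every reacting species' partial pressure unchanged, so Q is unchanged — no shift from this change.
A catalyst speeds both forward and reverse rates equally; it changes neither Q nor K — no shift from this change.
None of the changes alters Q relative to K, so there is no net shift.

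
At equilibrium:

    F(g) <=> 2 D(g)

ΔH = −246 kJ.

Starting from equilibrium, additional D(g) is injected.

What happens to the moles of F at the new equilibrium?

increases

Adding D (g), a product, drives the reaction to the left.
The net shift is to the left. F is a reactant, so its amount increases.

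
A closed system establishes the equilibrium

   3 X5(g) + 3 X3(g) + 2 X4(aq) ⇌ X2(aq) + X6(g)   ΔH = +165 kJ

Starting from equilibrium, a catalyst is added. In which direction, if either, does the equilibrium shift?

no shift

A catalyst speeds both forward and reverse rates equally; it changes neither Q nor K — no shift from this change.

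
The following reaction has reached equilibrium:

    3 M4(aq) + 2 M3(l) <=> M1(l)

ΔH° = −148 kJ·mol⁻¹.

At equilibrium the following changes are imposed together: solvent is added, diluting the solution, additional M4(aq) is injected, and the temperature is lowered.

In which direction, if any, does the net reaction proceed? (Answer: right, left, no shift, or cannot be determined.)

Dilution lowers every aqueous concentration by the same factor. Δn_aq = 0 − 3 = -3, so the system shifts toward the side with more dissolved moles — to the left.
Adding M4 (aq), a reactant, drives the reaction to the right.
The forward reaction is exothermic. Lowering T favours the exothermic direction — shift to the right.
The individual effects push in opposite directions; without quantitative information the net direction cannot be determined.

cannot be determined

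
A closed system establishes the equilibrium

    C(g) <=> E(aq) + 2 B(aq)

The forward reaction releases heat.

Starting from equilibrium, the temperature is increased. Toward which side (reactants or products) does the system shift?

The forward reaction is exothermic. Raising T favours the endothermic direction — shift to the left.

left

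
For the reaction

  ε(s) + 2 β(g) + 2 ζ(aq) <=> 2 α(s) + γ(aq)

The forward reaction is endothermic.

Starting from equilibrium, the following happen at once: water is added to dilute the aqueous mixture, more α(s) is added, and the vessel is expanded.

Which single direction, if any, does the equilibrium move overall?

Dilution lowers every aqueous concentration by the same factor. Δn_aq = 1 − 2 = -1, so the system shifts toward the side with more dissolved moles — to the left.
α is a pure solid; its activity is 1 regardless of amount, so Q is unaffected — no shift from this change.
Gas moles: reactants 2, products 0 (Δn_gas = -2). Expansion shifts the system toward the side with more moles of gas — to the left.
Only the nonzero effect(s) matter; the net shift is to the left.

left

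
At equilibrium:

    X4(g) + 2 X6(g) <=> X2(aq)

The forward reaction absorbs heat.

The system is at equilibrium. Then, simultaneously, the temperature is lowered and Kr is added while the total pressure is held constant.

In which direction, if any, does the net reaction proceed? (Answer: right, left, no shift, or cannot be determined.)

left

The forward reaction is endothermic. Lowering T favours the exothermic direction — shift to the left.
Adding inert gas at constant total pressure expands the volume and lowers every reacting partial pressure. With Δn_gas = 0 − 3 = -3, Q moves away from K toward the side with fewer gas moles, so the system shifts toward the side with more gas moles — to the left.
All effects act in the same direction — net shift to the left.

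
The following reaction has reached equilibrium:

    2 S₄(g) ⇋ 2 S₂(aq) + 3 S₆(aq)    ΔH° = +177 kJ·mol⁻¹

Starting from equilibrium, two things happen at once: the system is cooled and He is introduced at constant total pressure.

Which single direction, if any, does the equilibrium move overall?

The forward reaction is endothermic. Lowering T favours the exothermic direction — shift to the left.
Adding inert gas at constant total pressure expands the volume and lowers every reacting partial pressure. With Δn_gas = 0 − 2 = -2, Q moves away from K toward the side with fewer gas moles, so the system shifts toward the side with more gas moles — to the left.
All effects act in the same direction — net shift to the left.

left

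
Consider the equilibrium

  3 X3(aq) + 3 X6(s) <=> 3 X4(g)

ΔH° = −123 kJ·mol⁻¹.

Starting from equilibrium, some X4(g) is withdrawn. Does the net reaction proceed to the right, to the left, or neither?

right

Removing X4 (g), a product, drives the reaction to the right.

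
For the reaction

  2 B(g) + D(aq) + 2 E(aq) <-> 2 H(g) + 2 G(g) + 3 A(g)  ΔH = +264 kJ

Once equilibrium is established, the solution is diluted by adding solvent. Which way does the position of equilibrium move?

left

Dilution lowers every aqueous concentration by the same factor. Δn_aq = 0 − 3 = -3, so the system shifts toward the side with more dissolved moles — to the left.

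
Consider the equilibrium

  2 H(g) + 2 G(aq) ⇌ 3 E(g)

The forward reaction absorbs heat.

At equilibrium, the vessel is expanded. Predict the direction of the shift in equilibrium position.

right

Gas moles: reactants 2, products 3 (Δn_gas = +1). Expansion shifts the system toward the side with more moles of gas — to the right.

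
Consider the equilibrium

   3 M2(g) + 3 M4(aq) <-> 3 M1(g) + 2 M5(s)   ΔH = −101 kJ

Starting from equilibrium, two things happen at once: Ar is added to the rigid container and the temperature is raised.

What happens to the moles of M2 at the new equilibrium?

increases

At constant volume, adding an inert gas leaves every reacting species' partial pressure unchanged, so Q is unchanged — no shift from this change.
The forward reaction is exothermic. Raising T favours the endothermic direction — shift to the left.
The net shift is to the left. M2 is a reactant, so its amount increases.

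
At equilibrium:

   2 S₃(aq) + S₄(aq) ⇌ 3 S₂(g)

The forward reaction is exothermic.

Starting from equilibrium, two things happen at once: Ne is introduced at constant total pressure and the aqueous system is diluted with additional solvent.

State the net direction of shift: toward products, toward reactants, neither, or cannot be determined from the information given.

cannot be determined

Adding inert gas at constant total pressure expands the volume and lowers every reacting partial pressure. With Δn_gas = 3 − 0 = +3, Q moves away from K toward the side with fewer gas moles, so the system shifts toward the side with more gas moles — to the right.
Dilution lowers every aqueous concentration by the same factor. Δn_aq = 0 − 3 = -3, so the system shifts toward the side with more dissolved moles — to the left.
The individual effects push in opposite directions; without quantitative information the net direction cannot be determined.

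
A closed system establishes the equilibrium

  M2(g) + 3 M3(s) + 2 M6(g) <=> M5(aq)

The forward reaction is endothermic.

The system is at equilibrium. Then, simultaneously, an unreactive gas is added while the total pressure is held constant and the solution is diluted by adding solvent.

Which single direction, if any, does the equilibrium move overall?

Adding inert gas at constant total pressure expands the volume and lowers every reacting partial pressure. With Δn_gas = 0 − 3 = -3, Q moves away from K toward the side with fewer gas moles, so the system shifts toward the side with more gas moles — to the left.
Dilution lowers every aqueous concentration by the same factor. Δn_aq = 1 − 0 = +1, so the system shifts toward the side with more dissolved moles — to the right.
The individual effects push in opposite directions; without quantitative information the net direction cannot be determined.

cannot be determined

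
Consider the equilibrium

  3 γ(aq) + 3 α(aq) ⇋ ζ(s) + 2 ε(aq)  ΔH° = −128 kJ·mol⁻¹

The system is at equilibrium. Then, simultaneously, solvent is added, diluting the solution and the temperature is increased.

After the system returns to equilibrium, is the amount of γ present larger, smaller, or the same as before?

Dilution lowers every aqueous concentration by the same factor. Δn_aq = 2 − 6 = -4, so the system shifts toward the side with more dissolved moles — to the left.
The forward reaction is exothermic. Raising T favours the endothermic direction — shift to the left.
The net shift is to the left. γ is a reactant, so its amount increases.

increases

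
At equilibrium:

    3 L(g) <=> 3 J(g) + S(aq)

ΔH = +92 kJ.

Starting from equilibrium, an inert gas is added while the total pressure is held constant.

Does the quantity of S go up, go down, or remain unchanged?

unchanged

Adding inert gas at constant total pressure expands the volume, scaling every reacting partial pressure by the same factor. Δn_gas = 3 − 3 = 0, so Q is unchanged — no shift.
No net shift occurs, so the amount of S is unchanged.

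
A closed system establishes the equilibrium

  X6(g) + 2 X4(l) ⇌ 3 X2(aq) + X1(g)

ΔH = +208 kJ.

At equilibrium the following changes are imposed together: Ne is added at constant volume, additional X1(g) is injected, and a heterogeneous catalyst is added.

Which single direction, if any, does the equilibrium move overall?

At constant volume, adding an inert gas leaves every reacting species' partial pressure unchanged, so Q is unchanged — no shift from this change.
Adding X1 (g), a product, drives the reaction to the left.
A catalyst speeds both forward and reverse rates equally; it changes neither Q nor K — no shift from this change.
Only the nonzero effect(s) matter; the net shift is to the left.

left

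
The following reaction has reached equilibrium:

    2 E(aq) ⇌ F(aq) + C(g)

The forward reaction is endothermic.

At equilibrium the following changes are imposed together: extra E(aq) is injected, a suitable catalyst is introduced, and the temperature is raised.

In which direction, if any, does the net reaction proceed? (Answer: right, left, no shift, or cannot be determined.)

right

Adding E (aq), a reactant, drives the reaction to the right.
A catalyst speeds both forward and reverse rates equally; it changes neither Q nor K — no shift from this change.
The forward reaction is endothermic. Raising T favours the endothermic direction — shift to the right.
Only the nonzero effect(s) matter; the net shift is to the right.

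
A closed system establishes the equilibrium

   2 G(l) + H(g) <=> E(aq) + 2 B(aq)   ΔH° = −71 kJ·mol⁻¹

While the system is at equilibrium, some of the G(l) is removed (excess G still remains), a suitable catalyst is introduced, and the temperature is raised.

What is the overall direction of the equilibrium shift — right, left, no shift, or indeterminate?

left

G is a pure liquid; its activity is 1 regardless of amount, so Q is unaffected — no shift from this change.
A catalyst speeds both forward and reverse rates equally; it changes neither Q nor K — no shift from this change.
The forward reaction is exothermic. Raising T favours the endothermic direction — shift to the left.
Only the nonzero effect(s) matter; the net shift is to the left.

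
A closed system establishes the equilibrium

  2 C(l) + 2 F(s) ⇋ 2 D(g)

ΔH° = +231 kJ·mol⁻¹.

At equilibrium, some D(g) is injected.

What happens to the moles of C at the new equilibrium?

Adding D (g), a product, drives the reaction to the left.
The net shift is to the left. C is a reactant, so its amount increases.

increases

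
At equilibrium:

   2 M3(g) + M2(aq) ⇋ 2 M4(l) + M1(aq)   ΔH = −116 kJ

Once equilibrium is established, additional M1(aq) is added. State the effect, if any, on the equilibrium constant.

unchanged

The equilibrium constant depends only on temperature. This perturbation may move the position of equilibrium, but since T is unchanged, K itself is unchanged.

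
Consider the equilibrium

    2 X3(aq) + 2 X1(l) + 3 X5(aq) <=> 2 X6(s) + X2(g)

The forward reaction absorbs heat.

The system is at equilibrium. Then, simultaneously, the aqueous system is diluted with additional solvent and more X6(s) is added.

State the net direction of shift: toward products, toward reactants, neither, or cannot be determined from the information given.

left

Dilution lowers every aqueous concentration by the same factor. Δn_aq = 0 − 5 = -5, so the system shifts toward the side with more dissolved moles — to the left.
X6 is a pure solid; its activity is 1 regardless of amount, so Q is unaffected — no shift from this change.
Only the nonzero effect(s) matter; the net shift is to the left.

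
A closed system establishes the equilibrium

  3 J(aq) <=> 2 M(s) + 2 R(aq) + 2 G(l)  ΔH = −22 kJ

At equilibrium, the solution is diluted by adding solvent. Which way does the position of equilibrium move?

left

Dilution lowers every aqueous concentration by the same factor. Δn_aq = 2 − 3 = -1, so the system shifts toward the side with more dissolved moles — to the left.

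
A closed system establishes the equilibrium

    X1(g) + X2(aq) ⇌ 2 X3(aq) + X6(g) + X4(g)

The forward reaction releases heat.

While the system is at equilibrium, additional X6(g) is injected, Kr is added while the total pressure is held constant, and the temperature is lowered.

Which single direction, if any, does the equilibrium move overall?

cannot be determined

Adding X6 (g), a product, drives the reaction to the left.
Adding inert gas at constant total pressure expands the volume and lowers every reacting partial pressure. With Δn_gas = 2 − 1 = +1, Q moves away from K toward the side with fewer gas moles, so the system shifts toward the side with more gas moles — to the right.
The forward reaction is exothermic. Lowering T favours the exothermic direction — shift to the right.
The individual effects push in opposite directions; without quantitative information the net direction cannot be determined.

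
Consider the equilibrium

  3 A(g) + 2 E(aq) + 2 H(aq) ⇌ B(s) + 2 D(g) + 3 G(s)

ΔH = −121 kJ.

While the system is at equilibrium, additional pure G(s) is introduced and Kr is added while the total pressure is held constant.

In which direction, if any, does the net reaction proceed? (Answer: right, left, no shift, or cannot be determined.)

G is a pure solid; its activity is 1 regardless of amount, so Q is unaffected — no shift from this change.
Adding inert gas at constant total pressure expands the volume and lowers every reacting partial pressure. With Δn_gas = 2 − 3 = -1, Q moves away from K toward the side with fewer gas moles, so the system shifts toward the side with more gas moles — to the left.
Only the nonzero effect(s) matter; the net shift is to the left.

left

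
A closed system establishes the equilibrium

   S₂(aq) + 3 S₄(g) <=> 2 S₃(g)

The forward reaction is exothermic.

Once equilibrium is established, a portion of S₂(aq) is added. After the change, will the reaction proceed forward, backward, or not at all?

right

Adding S₂ (aq), a reactant, drives the reaction to the right.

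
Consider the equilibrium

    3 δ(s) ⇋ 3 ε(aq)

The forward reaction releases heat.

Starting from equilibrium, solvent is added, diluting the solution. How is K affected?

The equilibrium constant depends only on temperature. This perturbation may move the position of equilibrium, but since T is unchanged, K itself is unchanged.

unchanged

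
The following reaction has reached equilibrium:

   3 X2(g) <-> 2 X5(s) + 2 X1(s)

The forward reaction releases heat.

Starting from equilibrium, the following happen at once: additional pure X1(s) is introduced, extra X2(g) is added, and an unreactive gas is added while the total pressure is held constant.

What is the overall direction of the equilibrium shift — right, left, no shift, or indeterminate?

cannot be determined

X1 is a pure solid; its activity is 1 regardless of amount, so Q is unaffected — no shift from this change.
Adding X2 (g), a reactant, drives the reaction to the right.
Adding inert gas at constant total pressure expands the volume and lowers every reacting partial pressure. With Δn_gas = 0 − 3 = -3, Q moves away from K toward the side with fewer gas moles, so the system shifts toward the side with more gas moles — to the left.
The individual effects push in opposite directions; without quantitative information the net direction cannot be determined.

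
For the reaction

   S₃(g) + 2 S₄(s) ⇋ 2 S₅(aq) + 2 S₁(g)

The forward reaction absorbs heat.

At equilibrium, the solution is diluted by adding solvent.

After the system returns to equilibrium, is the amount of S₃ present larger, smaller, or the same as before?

Dilution lowers every aqueous concentration by the same factor. Δn_aq = 2 − 0 = +2, so the system shifts toward the side with more dissolved moles — to the right.
The net shift is to the right. S₃ is a reactant, so its amount decreases.

decreases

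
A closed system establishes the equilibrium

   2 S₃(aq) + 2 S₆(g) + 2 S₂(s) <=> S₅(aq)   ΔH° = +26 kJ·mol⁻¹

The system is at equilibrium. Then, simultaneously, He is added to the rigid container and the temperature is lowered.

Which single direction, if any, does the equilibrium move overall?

left

At constant volume, adding an inert gas leaves every reacting species' partial pressure unchanged, so Q is unchanged — no shift from this change.
The forward reaction is endothermic. Lowering T favours the exothermic direction — shift to the left.
Only the nonzero effect(s) matter; the net shift is to the left.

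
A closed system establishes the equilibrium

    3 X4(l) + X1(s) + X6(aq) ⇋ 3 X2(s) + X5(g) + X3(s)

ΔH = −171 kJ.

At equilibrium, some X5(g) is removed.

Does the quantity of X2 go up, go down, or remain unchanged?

Removing X5 (g), a product, drives the reaction to the right.
The net shift is to the right. X2 is a product, so its amount increases.

increases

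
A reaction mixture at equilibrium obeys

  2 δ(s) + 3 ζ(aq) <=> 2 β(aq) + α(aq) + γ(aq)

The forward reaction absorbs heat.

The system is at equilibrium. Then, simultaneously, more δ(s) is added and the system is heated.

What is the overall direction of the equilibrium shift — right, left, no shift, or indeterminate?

δ is a pure solid; its activity is 1 regardless of amount, so Q is unaffected — no shift from this change.
The forward reaction is endothermic. Raising T favours the endothermic direction — shift to the right.
Only the nonzero effect(s) matter; the net shift is to the right.

right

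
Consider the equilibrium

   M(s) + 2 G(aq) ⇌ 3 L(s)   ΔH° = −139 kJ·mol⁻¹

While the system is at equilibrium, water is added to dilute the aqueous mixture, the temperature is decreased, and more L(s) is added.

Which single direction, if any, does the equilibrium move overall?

cannot be determined

Dilution lowers every aqueous concentration by the same factor. Δn_aq = 0 − 2 = -2, so the system shifts toward the side with more dissolved moles — to the left.
The forward reaction is exothermic. Lowering T favours the exothermic direction — shift to the right.
L is a pure solid; its activity is 1 regardless of amount, so Q is unaffected — no shift from this change.
The individual effects push in opposite directions; without quantitative information the net direction cannot be determined.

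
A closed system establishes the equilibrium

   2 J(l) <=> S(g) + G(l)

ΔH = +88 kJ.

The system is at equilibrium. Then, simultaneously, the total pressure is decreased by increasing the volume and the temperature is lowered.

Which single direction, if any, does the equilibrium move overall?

cannot be determined

Gas moles: reactants 0, products 1 (Δn_gas = +1). Expansion shifts the system toward the side with more moles of gas — to the right.
The forward reaction is endothermic. Lowering T favours the exothermic direction — shift to the left.
The individual effects push in opposite directions; without quantitative information the net direction cannot be determined.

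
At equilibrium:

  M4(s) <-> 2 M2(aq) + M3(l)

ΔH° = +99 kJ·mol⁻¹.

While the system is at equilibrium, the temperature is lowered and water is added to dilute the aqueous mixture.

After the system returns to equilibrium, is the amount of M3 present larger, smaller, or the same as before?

The forward reaction is endothermic. Lowering T favours the exothermic direction — shift to the left.
Dilution lowers every aqueous concentration by the same factor. Δn_aq = 2 − 0 = +2, so the system shifts toward the side with more dissolved moles — to the right.
The two effects oppose each other, so the net shift — and hence the change in M3 — cannot be determined from the given information.

cannot be determined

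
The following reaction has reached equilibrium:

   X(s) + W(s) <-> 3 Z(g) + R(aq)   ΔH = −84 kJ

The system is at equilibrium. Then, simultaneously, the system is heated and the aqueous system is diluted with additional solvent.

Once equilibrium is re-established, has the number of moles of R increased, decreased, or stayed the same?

cannot be determined

The forward reaction is exothermic. Raising T favours the endothermic direction — shift to the left.
Dilution lowers every aqueous concentration by the same factor. Δn_aq = 1 − 0 = +1, so the system shifts toward the side with more dissolved moles — to the right.
The two effects oppose each other, so the net shift — and hence the change in R — cannot be determined from the given information.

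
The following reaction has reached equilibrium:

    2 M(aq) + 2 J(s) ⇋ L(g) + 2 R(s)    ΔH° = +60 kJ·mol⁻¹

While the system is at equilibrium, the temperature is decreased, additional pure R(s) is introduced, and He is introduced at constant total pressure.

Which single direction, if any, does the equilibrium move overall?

cannot be determined

The forward reaction is endothermic. Lowering T favours the exothermic direction — shift to the left.
R is a pure solid; its activity is 1 regardless of amount, so Q is unaffected — no shift from this change.
Adding inert gas at constant total pressure expands the volume and lowers every reacting partial pressure. With Δn_gas = 1 − 0 = +1, Q moves away from K toward the side with fewer gas moles, so the system shifts toward the side with more gas moles — to the right.
The individual effects push in opposite directions; without quantitative information the net direction cannot be determined.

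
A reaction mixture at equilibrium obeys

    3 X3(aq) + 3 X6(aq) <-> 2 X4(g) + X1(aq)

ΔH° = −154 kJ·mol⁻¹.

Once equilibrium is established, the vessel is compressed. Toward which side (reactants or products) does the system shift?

left

Gas moles: reactants 0, products 2 (Δn_gas = +2). Compression shifts the system toward the side with fewer moles of gas — to the left.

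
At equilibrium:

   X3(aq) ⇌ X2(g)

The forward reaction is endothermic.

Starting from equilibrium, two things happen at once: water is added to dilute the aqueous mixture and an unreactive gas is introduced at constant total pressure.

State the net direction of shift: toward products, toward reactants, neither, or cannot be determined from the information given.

cannot be determined

Dilution lowers every aqueous concentration by the same factor. Δn_aq = 0 − 1 = -1, so the system shifts toward the side with more dissolved moles — to the left.
Adding inert gas at constant total pressure expands the volume and lowers every reacting partial pressure. With Δn_gas = 1 − 0 = +1, Q moves away from K toward the side with fewer gas moles, so the system shifts toward the side with more gas moles — to the right.
The individual effects push in opposite directions; without quantitative information the net direction cannot be determined.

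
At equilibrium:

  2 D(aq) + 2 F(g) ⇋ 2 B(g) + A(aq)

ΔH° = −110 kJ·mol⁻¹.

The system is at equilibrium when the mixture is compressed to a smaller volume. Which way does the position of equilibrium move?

Gas moles: reactants 2, products 2. Δn_gas = 0, so a volume change leaves Q equal to K — no shift from this change.

no shift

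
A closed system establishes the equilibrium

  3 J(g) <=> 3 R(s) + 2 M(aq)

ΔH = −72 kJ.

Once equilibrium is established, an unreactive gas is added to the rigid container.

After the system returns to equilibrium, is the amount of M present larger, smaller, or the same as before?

At constant volume, adding an inert gas leaves every reacting species' partial pressure unchanged, so Q is unchanged — no shift from this change.
No net shift occurs, so the amount of M is unchanged.

unchanged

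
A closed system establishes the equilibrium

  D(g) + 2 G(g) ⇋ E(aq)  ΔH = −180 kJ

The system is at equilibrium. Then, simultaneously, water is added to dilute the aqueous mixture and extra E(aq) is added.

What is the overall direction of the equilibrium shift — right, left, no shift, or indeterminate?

Dilution lowers every aqueous concentration by the same factor. Δn_aq = 1 − 0 = +1, so the system shifts toward the side with more dissolved moles — to the right.
Adding E (aq), a product, drives the reaction to the left.
The individual effects push in opposite directions; without quantitative information the net direction cannot be determined.

cannot be determined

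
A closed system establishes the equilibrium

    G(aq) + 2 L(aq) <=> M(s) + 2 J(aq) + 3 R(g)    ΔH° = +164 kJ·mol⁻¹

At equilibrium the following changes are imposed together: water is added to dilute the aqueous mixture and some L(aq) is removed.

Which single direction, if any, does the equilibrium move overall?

Dilution lowers every aqueous concentration by the same factor. Δn_aq = 2 − 3 = -1, so the system shifts toward the side with more dissolved moles — to the left.
Removing L (aq), a reactant, drives the reaction to the left.
All effects act in the same direction — net shift to the left.

left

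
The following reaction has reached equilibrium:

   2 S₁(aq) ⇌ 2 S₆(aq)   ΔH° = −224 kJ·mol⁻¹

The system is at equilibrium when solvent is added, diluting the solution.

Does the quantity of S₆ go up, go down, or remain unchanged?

unchanged

Dilution scales every aqueous concentration by the same factor. Δn_aq = 2 − 2 = 0, so Q is unchanged — no shift.
No net shift occurs, so the amount of S₆ is unchanged.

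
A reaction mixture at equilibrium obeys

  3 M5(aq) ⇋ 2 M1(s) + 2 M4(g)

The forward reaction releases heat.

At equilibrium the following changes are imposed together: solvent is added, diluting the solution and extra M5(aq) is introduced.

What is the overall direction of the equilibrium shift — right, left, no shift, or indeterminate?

Dilution lowers every aqueous concentration by the same factor. Δn_aq = 0 − 3 = -3, so the system shifts toward the side with more dissolved moles — to the left.
Adding M5 (aq), a reactant, drives the reaction to the right.
The individual effects push in opposite directions; without quantitative information the net direction cannot be determined.

cannot be determined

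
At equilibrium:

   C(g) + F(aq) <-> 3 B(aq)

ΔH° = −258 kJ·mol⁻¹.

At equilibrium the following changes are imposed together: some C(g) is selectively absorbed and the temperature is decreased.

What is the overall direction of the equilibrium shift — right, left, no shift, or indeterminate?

Removing C (g), a reactant, drives the reaction to the left.
The forward reaction is exothermic. Lowering T favours the exothermic direction — shift to the right.
The individual effects push in opposite directions; without quantitative information the net direction cannot be determined.

cannot be determined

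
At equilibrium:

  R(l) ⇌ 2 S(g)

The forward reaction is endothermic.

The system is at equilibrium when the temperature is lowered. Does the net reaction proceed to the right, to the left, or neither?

left

The forward reaction is endothermic. Lowering T favours the exothermic direction — shift to the left.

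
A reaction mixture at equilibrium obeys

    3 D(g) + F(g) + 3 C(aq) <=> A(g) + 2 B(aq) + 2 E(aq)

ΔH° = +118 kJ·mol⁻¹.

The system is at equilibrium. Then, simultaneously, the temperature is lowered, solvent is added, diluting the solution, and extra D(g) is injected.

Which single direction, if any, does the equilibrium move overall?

The forward reaction is endothermic. Lowering T favours the exothermic direction — shift to the left.
Dilution lowers every aqueous concentration by the same factor. Δn_aq = 4 − 3 = +1, so the system shifts toward the side with more dissolved moles — to the right.
Adding D (g), a reactant, drives the reaction to the right.
The individual effects push in opposite directions; without quantitative information the net direction cannot be determined.

cannot be determined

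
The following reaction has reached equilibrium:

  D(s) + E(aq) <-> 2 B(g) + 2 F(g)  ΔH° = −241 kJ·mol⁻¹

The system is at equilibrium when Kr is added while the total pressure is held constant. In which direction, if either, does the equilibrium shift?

Adding inert gas at constant total pressure expands the volume and lowers every reacting partial pressure. With Δn_gas = 4 − 0 = +4, Q moves away from K toward the side with fewer gas moles, so the system shifts toward the side with more gas moles — to the right.

right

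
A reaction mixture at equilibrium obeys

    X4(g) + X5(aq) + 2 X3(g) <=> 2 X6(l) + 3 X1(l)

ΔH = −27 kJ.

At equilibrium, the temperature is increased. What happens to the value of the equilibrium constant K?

decreases

K depends on temperature via the van 't Hoff relation. The forward reaction is exothermic, so raising T decreases K.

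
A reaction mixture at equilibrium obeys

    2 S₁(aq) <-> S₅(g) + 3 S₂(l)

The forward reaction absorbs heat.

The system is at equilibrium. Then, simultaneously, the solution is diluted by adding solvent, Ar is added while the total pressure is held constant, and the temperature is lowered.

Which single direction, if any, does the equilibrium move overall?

Dilution lowers every aqueous concentration by the same factor. Δn_aq = 0 − 2 = -2, so the system shifts toward the side with more dissolved moles — to the left.
Adding inert gas at constant total pressure expands the volume and lowers every reacting partial pressure. With Δn_gas = 1 − 0 = +1, Q moves away from K toward the side with fewer gas moles, so the system shifts toward the side with more gas moles — to the right.
The forward reaction is endothermic. Lowering T favours the exothermic direction — shift to the left.
The individual effects push in opposite directions; without quantitative information the net direction cannot be determined.

cannot be determined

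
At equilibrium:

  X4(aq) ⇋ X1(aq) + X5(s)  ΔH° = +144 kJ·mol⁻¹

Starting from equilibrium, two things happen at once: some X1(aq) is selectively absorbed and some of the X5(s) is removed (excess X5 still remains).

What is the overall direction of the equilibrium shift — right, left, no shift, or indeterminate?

Removing X1 (aq), a product, drives the reaction to the right.
X5 is a pure solid; its activity is 1 regardless of amount, so Q is unaffected — no shift from this change.
Only the nonzero effect(s) matter; the net shift is to the right.

right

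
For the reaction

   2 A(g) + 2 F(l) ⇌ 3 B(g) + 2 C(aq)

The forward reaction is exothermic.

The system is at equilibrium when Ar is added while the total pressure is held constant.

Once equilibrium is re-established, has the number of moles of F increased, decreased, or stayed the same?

decreases

Adding inert gas at constant total pressure expands the volume and lowers every reacting partial pressure. With Δn_gas = 3 − 2 = +1, Q moves away from K toward the side with fewer gas moles, so the system shifts toward the side with more gas moles — to the right.
The net shift is to the right. F is a reactant, so its amount decreases.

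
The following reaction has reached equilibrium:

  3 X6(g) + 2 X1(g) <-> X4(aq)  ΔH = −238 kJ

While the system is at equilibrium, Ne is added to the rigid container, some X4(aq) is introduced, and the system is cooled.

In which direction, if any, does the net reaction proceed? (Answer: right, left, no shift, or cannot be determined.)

At constant volume, adding an inert gas leaves every reacting species' partial pressure unchanged, so Q is unchanged — no shift from this change.
Adding X4 (aq), a product, drives the reaction to the left.
The forward reaction is exothermic. Lowering T favours the exothermic direction — shift to the right.
The individual effects push in opposite directions; without quantitative information the net direction cannot be determined.

cannot be determined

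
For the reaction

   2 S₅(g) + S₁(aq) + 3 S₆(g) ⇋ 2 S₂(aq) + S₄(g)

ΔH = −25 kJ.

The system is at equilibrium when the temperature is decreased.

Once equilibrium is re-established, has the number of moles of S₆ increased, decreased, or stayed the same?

The forward reaction is exothermic. Lowering T favours the exothermic direction — shift to the right.
The net shift is to the right. S₆ is a reactant, so its amount decreases.

decreases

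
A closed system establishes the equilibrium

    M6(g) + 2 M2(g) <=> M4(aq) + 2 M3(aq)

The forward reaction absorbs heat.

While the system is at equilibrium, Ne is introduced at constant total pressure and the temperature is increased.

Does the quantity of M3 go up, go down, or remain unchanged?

cannot be determined

Adding inert gas at constant total pressure expands the volume and lowers every reacting partial pressure. With Δn_gas = 0 − 3 = -3, Q moves away from K toward the side with fewer gas moles, so the system shifts toward the side with more gas moles — to the left.
The forward reaction is endothermic. Raising T favours the endothermic direction — shift to the right.
The two effects oppose each other, so the net shift — and hence the change in M3 — cannot be determined from the given information.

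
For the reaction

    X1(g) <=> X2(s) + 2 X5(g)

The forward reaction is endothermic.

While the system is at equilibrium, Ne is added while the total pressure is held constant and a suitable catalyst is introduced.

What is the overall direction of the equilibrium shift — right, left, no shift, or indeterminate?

right

Adding inert gas at constant total pressure expands the volume and lowers every reacting partial pressure. With Δn_gas = 2 − 1 = +1, Q moves away from K toward the side with fewer gas moles, so the system shifts toward the side with more gas moles — to the right.
A catalyst speeds both forward and reverse rates equally; it changes neither Q nor K — no shift from this change.
Only the nonzero effect(s) matter; the net shift is to the right.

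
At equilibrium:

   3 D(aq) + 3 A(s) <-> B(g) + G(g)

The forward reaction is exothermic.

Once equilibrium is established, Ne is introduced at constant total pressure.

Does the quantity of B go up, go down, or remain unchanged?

Adding inert gas at constant total pressure expands the volume and lowers every reacting partial pressure. With Δn_gas = 2 − 0 = +2, Q moves away from K toward the side with fewer gas moles, so the system shifts toward the side with more gas moles — to the right.
The net shift is to the right. B is a product, so its amount increases.

increases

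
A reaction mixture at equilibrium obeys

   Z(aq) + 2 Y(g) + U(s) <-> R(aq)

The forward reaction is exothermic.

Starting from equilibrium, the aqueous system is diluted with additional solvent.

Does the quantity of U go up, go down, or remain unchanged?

unchanged

Dilution scales every aqueous concentration by the same factor. Δn_aq = 1 − 1 = 0, so Q is unchanged — no shift.
No net shift occurs, so the amount of U is unchanged.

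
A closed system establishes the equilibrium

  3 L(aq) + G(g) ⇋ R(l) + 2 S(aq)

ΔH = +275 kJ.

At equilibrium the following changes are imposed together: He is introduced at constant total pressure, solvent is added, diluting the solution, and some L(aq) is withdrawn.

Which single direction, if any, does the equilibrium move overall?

Adding inert gas at constant total pressure expands the volume and lowers every reacting partial pressure. With Δn_gas = 0 − 1 = -1, Q moves away from K toward the side with fewer gas moles, so the system shifts toward the side with more gas moles — to the left.
Dilution lowers every aqueous concentration by the same factor. Δn_aq = 2 − 3 = -1, so the system shifts toward the side with more dissolved moles — to the left.
Removing L (aq), a reactant, drives the reaction to the left.
All effects act in the same direction — net shift to the left.

left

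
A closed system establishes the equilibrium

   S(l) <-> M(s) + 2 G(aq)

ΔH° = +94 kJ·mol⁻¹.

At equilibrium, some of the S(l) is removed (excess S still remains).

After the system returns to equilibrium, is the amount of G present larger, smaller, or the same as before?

S is a pure liquid; its activity is 1 regardless of amount, so Q is unaffected — no shift from this change.
No net shift occurs, so the amount of G is unchanged.

unchanged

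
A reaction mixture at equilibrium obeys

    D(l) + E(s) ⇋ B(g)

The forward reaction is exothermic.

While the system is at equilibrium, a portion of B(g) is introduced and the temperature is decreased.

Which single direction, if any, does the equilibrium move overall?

cannot be determined

Adding B (g), a product, drives the reaction to the left.
The forward reaction is exothermic. Lowering T favours the exothermic direction — shift to the right.
The individual effects push in opposite directions; without quantitative information the net direction cannot be determined.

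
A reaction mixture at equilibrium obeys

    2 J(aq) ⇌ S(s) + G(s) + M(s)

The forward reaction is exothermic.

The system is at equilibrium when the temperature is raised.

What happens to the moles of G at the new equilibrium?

The forward reaction is exothermic. Raising T favours the endothermic direction — shift to the left.
The net shift is to the left. G is a product, so its amount decreases.

decreases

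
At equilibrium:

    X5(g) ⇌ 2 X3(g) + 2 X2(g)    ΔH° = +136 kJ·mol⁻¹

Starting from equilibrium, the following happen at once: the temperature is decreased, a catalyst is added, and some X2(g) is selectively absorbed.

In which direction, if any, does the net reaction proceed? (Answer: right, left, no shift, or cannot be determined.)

The forward reaction is endothermic. Lowering T favours the exothermic direction — shift to the left.
A catalyst speeds both forward and reverse rates equally; it changes neither Q nor K — no shift from this change.
Removing X2 (g), a product, drives the reaction to the right.
The individual effects push in opposite directions; without quantitative information the net direction cannot be determined.

cannot be determined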